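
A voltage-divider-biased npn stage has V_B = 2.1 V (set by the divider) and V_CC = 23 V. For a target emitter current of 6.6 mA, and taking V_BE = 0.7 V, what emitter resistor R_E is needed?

R_E ≈ 0.21 kΩ

V_E = V_B − V_BE = 2.1 − 0.7 = 1.4 V.
R_E = V_E / I_E = 1.4 / 6.6 = 0.212 kΩ.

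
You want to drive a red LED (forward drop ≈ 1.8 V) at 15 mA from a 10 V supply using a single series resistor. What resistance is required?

The resistor drops V_S − V_D = 10 − 1.8 = 8.2 V at 15 mA.
R = 8.2 V / 15 mA = 0.547 kΩ.

R ≈ 0.55 kΩ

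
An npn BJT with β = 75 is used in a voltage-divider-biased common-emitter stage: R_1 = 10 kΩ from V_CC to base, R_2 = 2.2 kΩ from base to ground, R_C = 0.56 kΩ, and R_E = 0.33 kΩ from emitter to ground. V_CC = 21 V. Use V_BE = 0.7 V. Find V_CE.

V_CE ≈ 13 V

Thevenize the base divider: V_Th = V_CC·R_2/(R_1+R_2) = 21×2.2/12.2 = 3.79 V, R_Th = R_1‖R_2 = 1.8 kΩ.
Base-emitter loop: V_Th = I_B·R_Th + V_BE + (β+1)I_B·R_E, so I_B = (3.79 − 0.7) / (1.8 + 76×0.33) = 0.115 mA.
I_C = β·I_B = 75×0.115 = 8.61 mA, and I_E = (β+1)I_B = 8.73 mA.
V_CE = V_CC − I_C·R_C − I_E·R_E = 21 − 8.61×0.56 − 8.73×0.33 = 13.3 V.
V_CE = 13.3 V > 0.2 V confirms active-region operation.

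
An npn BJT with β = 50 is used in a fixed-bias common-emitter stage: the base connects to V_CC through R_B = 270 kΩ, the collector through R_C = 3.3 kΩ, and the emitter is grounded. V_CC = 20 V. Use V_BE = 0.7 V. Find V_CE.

Base loop: V_CC = I_B·R_B + V_BE, so I_B = (20 − 0.7)/270 kΩ = 0.0715 mA.
In the active region I_C = β·I_B = 50 × 0.0715 = 3.57 mA.
Collector loop: V_CE = V_CC − I_C·R_C = 20 − 3.57×3.3 = 8.21 V.
Since V_CE = 8.21 V > V_CE(sat) ≈ 0.2 V, the transistor is in the active region as assumed.

V_CE ≈ 8.2 V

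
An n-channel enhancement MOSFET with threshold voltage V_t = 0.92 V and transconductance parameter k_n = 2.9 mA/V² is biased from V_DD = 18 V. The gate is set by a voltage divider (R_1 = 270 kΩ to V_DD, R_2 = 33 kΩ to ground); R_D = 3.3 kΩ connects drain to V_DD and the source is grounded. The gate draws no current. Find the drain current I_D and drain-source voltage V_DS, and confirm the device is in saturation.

V_G = V_DD·R_2/(R_1+R_2) = 18×33/303 = 1.96 V. With the source grounded, V_GS = V_G = 1.96 V.
Assume saturation: I_D = (k_n/2)(V_GS − V_t)² = (2.9/2)×(1.96 − 0.92)² = 1.45×1.04² = 1.57 mA.
V_DS = V_DD − I_D·R_D = 18 − 1.57×3.3 = 12.8 V.
Saturation requires V_DS ≥ V_GS − V_t = 1.04 V; 12.8 ≥ 1.04 ✓.

I_D ≈ 1.6 mA, V_DS ≈ 13 V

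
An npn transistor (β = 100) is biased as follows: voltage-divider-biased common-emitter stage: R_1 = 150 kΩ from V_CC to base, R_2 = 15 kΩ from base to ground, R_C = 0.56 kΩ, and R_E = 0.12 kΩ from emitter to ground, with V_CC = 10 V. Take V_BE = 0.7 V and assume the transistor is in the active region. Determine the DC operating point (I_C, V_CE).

Thevenize the base divider: V_Th = V_CC·R_2/(R_1+R_2) = 10×15/165 = 0.909 V, R_Th = R_1‖R_2 = 13.6 kΩ.
Base-emitter loop: V_Th = I_B·R_Th + V_BE + (β+1)I_B·R_E, so I_B = (0.909 − 0.7) / (13.6 + 101×0.12) = 0.00812 mA.
I_C = β·I_B = 100×0.00812 = 0.812 mA, and I_E = (β+1)I_B = 0.82 mA.
V_CE = V_CC − I_C·R_C − I_E·R_E = 10 − 0.812×0.56 − 0.82×0.12 = 9.45 V.
V_CE = 9.45 V > 0.2 V confirms active-region operation.

I_C ≈ 0.81 mA, V_CE ≈ 9.4 V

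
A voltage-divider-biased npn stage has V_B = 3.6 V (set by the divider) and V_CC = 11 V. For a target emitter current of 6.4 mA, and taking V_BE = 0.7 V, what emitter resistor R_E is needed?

V_E = V_B − V_BE = 3.6 − 0.7 = 2.9 V.
R_E = V_E / I_E = 2.9 / 6.4 = 0.453 kΩ.

R_E ≈ 0.45 kΩ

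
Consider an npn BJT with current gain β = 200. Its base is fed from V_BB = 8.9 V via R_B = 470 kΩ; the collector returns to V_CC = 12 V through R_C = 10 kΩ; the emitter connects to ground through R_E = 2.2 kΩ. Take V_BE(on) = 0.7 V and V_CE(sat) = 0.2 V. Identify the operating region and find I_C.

saturation; I_C ≈ 0.96 mA

Assume active: I_B = (8.9 − 0.7)/(470 + 201×2.2) = 0.00899 mA, I_C = β·I_B = 1.8 mA.
Then V_CE = 12 − 1.8×10 − 1.81×2.2 = -9.95 V < 0.2 V — the active assumption fails.
Re-solve with V_CE = 0.2 V. KCL at the emitter: V_E/R_E = (V_BB−0.7−V_E)/R_B + (V_CC−0.2−V_E)/R_C, giving V_E = 2.15 V.
I_C = (V_CC − 0.2 − V_E)/R_C = (11.8 − 2.15)/10 = 0.965 mA.
Check: I_B = (8.2 − 2.15)/470 = 0.0129 mA, and β·I_B = 2.57 mA > I_C, confirming saturation.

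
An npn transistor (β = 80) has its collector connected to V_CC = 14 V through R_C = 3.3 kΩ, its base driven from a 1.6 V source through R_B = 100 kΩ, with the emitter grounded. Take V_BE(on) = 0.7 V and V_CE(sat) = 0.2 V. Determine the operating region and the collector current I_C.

active; I_C ≈ 0.72 mA

Assume active. Base-emitter loop: I_B = (V_BB − V_BE)/R_B = (1.6 − 0.7)/100 = 0.009 mA.
I_C = β·I_B = 80×0.009 = 0.72 mA.
V_CE = V_CC − I_C·R_C = 14 − 0.72×3.3 = 11.6 V > V_CE(sat), so the active-region assumption holds.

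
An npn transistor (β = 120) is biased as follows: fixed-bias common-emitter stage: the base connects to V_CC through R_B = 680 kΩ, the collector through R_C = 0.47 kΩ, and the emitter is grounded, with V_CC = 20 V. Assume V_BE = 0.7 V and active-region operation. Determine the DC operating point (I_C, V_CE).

Base loop: V_CC = I_B·R_B + V_BE, so I_B = (20 − 0.7)/680 kΩ = 0.0284 mA.
In the active region I_C = β·I_B = 120 × 0.0284 = 3.41 mA.
Collector loop: V_CE = V_CC − I_C·R_C = 20 − 3.41×0.47 = 18.4 V.
Since V_CE = 18.4 V > V_CE(sat) ≈ 0.2 V, the transistor is in the active region as assumed.

I_C ≈ 3.4 mA, V_CE ≈ 18 V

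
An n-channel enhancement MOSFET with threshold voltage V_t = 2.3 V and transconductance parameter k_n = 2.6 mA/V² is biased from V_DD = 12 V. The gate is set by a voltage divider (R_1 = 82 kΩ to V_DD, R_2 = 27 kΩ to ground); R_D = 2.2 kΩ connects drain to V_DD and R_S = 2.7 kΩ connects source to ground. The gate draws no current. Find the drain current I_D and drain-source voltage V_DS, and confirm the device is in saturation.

V_G = V_DD·R_2/(R_1+R_2) = 12×27/109 = 2.97 V.
Assume saturation: I_D = (k_n/2)(V_GS − V_t)² with V_GS = V_G − I_D·R_S = 2.97 − 2.7·I_D.
Substituting gives 9.48·I_D² − 5.72·I_D + 0.588 = 0, with roots I_D = 0.131 or 0.472 mA.
The root I_D = 0.472 mA gives V_GS = 1.7 V ≤ V_t, so take I_D = 0.131 mA.
Then V_GS = 2.62 V and V_DS = V_DD − I_D(R_D+R_S) = 12 − 0.131×4.9 = 11.4 V.
Saturation requires V_DS ≥ V_GS − V_t = 0.318 V; 11.4 ≥ 0.318 ✓.

I_D ≈ 0.13 mA, V_DS ≈ 11 V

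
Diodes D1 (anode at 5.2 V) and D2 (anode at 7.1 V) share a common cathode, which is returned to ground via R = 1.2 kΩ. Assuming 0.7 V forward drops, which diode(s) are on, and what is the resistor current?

Only D2 conducts; I_R ≈ 5.3 mA

Assume both conduct. Then node N would need to be at both 5.2−0.7 = 4.5 V and 7.1−0.7 = 6.4 V, which is impossible.
Assume only D2 conducts: V_N = 7.1 − 0.7 = 6.4 V, so I_R = 6.4/1.2 = 5.33 mA.
Check D1: its anode-to-cathode voltage is 5.2 − 6.4 = -1.2 V < 0.7 V, so it is off. The assumption is consistent.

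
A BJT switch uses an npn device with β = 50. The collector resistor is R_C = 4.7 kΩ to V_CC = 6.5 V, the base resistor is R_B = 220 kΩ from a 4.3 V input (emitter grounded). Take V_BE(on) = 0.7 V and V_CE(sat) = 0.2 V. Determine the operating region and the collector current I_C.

Assume active. Base-emitter loop: I_B = (V_BB − V_BE)/R_B = (4.3 − 0.7)/220 = 0.0164 mA.
I_C = β·I_B = 50×0.0164 = 0.818 mA.
V_CE = V_CC − I_C·R_C = 6.5 − 0.818×4.7 = 2.65 V > V_CE(sat), so the active-region assumption holds.

active; I_C ≈ 0.82 mA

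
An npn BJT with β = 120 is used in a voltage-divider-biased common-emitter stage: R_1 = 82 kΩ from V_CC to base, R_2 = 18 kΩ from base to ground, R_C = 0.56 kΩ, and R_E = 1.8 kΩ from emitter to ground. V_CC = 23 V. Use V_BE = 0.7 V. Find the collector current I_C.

I_C ≈ 1.8 mA

Thevenize the base divider: V_Th = V_CC·R_2/(R_1+R_2) = 23×18/100 = 4.14 V, R_Th = R_1‖R_2 = 14.8 kΩ.
Base-emitter loop: V_Th = I_B·R_Th + V_BE + (β+1)I_B·R_E, so I_B = (4.14 − 0.7) / (14.8 + 121×1.8) = 0.0148 mA.
I_C = β·I_B = 120×0.0148 = 1.78 mA, and I_E = (β+1)I_B = 1.79 mA.
V_CE = V_CC − I_C·R_C − I_E·R_E = 23 − 1.78×0.56 − 1.79×1.8 = 18.8 V.
V_CE = 18.8 V > 0.2 V confirms active-region operation.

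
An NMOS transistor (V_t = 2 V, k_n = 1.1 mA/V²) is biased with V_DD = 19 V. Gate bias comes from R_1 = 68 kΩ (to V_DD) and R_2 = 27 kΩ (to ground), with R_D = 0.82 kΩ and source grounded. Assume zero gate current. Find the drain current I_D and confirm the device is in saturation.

V_G = V_DD·R_2/(R_1+R_2) = 19×27/95 = 5.4 V. With the source grounded, V_GS = V_G = 5.4 V.
Assume saturation: I_D = (k_n/2)(V_GS − V_t)² = (1.1/2)×(5.4 − 2)² = 0.55×3.4² = 6.36 mA.
V_DS = V_DD − I_D·R_D = 19 − 6.36×0.82 = 13.8 V.
Saturation requires V_DS ≥ V_GS − V_t = 3.4 V; 13.8 ≥ 3.4 ✓.

I_D ≈ 6.4 mA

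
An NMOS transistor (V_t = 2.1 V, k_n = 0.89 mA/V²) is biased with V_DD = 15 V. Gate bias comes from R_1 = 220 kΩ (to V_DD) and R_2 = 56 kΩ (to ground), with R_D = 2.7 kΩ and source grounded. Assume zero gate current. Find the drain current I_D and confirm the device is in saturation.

V_G = V_DD·R_2/(R_1+R_2) = 15×56/276 = 3.04 V. With the source grounded, V_GS = V_G = 3.04 V.
Assume saturation: I_D = (k_n/2)(V_GS − V_t)² = (0.89/2)×(3.04 − 2.1)² = 0.445×0.943² = 0.396 mA.
V_DS = V_DD − I_D·R_D = 15 − 0.396×2.7 = 13.9 V.
Saturation requires V_DS ≥ V_GS − V_t = 0.943 V; 13.9 ≥ 0.943 ✓.

I_D ≈ 0.4 mA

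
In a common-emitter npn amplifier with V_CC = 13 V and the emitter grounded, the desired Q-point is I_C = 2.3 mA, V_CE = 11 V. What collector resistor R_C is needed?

R_C ≈ 0.87 kΩ

Collector loop: V_CC = I_C·R_C + V_CE.
R_C = (V_CC − V_CE)/I_C = (13 − 11)/2.3 = 0.87 kΩ.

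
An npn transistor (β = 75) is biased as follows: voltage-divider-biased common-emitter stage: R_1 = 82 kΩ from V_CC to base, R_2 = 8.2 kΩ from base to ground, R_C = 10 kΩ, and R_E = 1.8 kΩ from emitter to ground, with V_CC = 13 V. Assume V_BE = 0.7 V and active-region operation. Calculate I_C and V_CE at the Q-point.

I_C ≈ 0.25 mA, V_CE ≈ 10 V

Thevenize the base divider: V_Th = V_CC·R_2/(R_1+R_2) = 13×8.2/90.2 = 1.18 V, R_Th = R_1‖R_2 = 7.45 kΩ.
Base-emitter loop: V_Th = I_B·R_Th + V_BE + (β+1)I_B·R_E, so I_B = (1.18 − 0.7) / (7.45 + 76×1.8) = 0.00334 mA.
I_C = β·I_B = 75×0.00334 = 0.251 mA, and I_E = (β+1)I_B = 0.254 mA.
V_CE = V_CC − I_C·R_C − I_E·R_E = 13 − 0.251×10 − 0.254×1.8 = 10 V.
V_CE = 10 V > 0.2 V confirms active-region operation.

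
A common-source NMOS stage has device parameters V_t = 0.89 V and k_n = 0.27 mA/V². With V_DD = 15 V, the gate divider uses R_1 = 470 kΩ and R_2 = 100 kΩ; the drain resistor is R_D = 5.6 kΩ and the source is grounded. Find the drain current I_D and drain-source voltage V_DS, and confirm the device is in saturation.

V_G = V_DD·R_2/(R_1+R_2) = 15×100/570 = 2.63 V. With the source grounded, V_GS = V_G = 2.63 V.
Assume saturation: I_D = (k_n/2)(V_GS − V_t)² = (0.27/2)×(2.63 − 0.89)² = 0.135×1.74² = 0.409 mA.
V_DS = V_DD − I_D·R_D = 15 − 0.409×5.6 = 12.7 V.
Saturation requires V_DS ≥ V_GS − V_t = 1.74 V; 12.7 ≥ 1.74 ✓.

I_D ≈ 0.41 mA, V_DS ≈ 13 V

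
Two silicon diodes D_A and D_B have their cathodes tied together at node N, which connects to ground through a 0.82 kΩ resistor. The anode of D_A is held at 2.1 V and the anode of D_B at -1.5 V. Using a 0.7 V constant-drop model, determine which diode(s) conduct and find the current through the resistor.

Assume both conduct. Then node N would need to be at both 2.1−0.7 = 1.4 V and -1.5−0.7 = -2.2 V, which is impossible.
Assume only D_A conducts: V_N = 2.1 − 0.7 = 1.4 V, so I_R = 1.4/0.82 = 1.71 mA.
Check D_B: its anode-to-cathode voltage is -1.5 − 1.4 = -2.9 V < 0.7 V, so it is off. The assumption is consistent.

Only D_A conducts; I_R ≈ 1.7 mA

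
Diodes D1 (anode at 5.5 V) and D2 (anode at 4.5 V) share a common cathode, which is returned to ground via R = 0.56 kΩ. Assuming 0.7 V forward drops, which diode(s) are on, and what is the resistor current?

Only D1 conducts; I_R ≈ 8.6 mA

Assume both conduct. Then node N would need to be at both 5.5−0.7 = 4.8 V and 4.5−0.7 = 3.8 V, which is impossible.
Assume only D1 conducts: V_N = 5.5 − 0.7 = 4.8 V, so I_R = 4.8/0.56 = 8.57 mA.
Check D2: its anode-to-cathode voltage is 4.5 − 4.8 = -0.3 V < 0.7 V, so it is off. The assumption is consistent.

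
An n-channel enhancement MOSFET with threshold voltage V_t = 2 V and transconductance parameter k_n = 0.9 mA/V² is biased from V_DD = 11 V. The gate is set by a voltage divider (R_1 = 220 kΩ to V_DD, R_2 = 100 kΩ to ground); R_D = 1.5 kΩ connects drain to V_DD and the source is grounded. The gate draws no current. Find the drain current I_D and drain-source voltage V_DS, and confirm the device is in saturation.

I_D ≈ 0.93 mA, V_DS ≈ 9.6 V

V_G = V_DD·R_2/(R_1+R_2) = 11×100/320 = 3.44 V. With the source grounded, V_GS = V_G = 3.44 V.
Assume saturation: I_D = (k_n/2)(V_GS − V_t)² = (0.9/2)×(3.44 − 2)² = 0.45×1.44² = 0.93 mA.
V_DS = V_DD − I_D·R_D = 11 − 0.93×1.5 = 9.61 V.
Saturation requires V_DS ≥ V_GS − V_t = 1.44 V; 9.61 ≥ 1.44 ✓.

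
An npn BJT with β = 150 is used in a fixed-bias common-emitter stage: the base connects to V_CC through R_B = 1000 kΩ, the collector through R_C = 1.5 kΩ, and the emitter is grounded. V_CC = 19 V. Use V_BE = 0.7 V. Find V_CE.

Base loop: V_CC = I_B·R_B + V_BE, so I_B = (19 − 0.7)/1000 kΩ = 0.0183 mA.
In the active region I_C = β·I_B = 150 × 0.0183 = 2.75 mA.
Collector loop: V_CE = V_CC − I_C·R_C = 19 − 2.75×1.5 = 14.9 V.
Since V_CE = 14.9 V > V_CE(sat) ≈ 0.2 V, the transistor is in the active region as assumed.

V_CE ≈ 15 V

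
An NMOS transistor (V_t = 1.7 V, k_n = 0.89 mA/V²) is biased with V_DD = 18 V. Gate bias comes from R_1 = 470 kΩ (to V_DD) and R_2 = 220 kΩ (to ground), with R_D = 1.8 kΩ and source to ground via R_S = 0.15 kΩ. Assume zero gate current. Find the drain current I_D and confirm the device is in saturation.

I_D ≈ 4.9 mA

V_G = V_DD·R_2/(R_1+R_2) = 18×220/690 = 5.74 V.
Assume saturation: I_D = (k_n/2)(V_GS − V_t)² with V_GS = V_G − I_D·R_S = 5.74 − 0.15·I_D.
Substituting gives 0.01·I_D² − 1.54·I_D + 7.26 = 0, with roots I_D = 4.87 or 149 mA.
The root I_D = 149 mA gives V_GS = -16.6 V ≤ V_t, so take I_D = 4.87 mA.
Then V_GS = 5.01 V and V_DS = V_DD − I_D(R_D+R_S) = 18 − 4.87×1.95 = 8.5 V.
Saturation requires V_DS ≥ V_GS − V_t = 3.31 V; 8.5 ≥ 3.31 ✓.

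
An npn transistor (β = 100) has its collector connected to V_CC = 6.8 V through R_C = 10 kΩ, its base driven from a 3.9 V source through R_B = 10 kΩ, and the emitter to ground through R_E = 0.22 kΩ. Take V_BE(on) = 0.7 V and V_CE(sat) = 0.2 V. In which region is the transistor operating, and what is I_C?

saturation; I_C ≈ 0.64 mA

Assume active: I_B = (3.9 − 0.7)/(10 + 101×0.22) = 0.0993 mA, I_C = β·I_B = 9.93 mA.
Then V_CE = 6.8 − 9.93×10 − 10×0.22 = -94.7 V < 0.2 V — the active assumption fails.
Re-solve with V_CE = 0.2 V. KCL at the emitter: V_E/R_E = (V_BB−0.7−V_E)/R_B + (V_CC−0.2−V_E)/R_C, giving V_E = 0.207 V.
I_C = (V_CC − 0.2 − V_E)/R_C = (6.6 − 0.207)/10 = 0.639 mA.
Check: I_B = (3.2 − 0.207)/10 = 0.299 mA, and β·I_B = 29.9 mA > I_C, confirming saturation.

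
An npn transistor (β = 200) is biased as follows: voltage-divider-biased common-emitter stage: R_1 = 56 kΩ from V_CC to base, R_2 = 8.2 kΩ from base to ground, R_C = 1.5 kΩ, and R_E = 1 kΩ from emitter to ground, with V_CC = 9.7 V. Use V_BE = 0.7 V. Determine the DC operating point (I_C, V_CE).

Thevenize the base divider: V_Th = V_CC·R_2/(R_1+R_2) = 9.7×8.2/64.2 = 1.24 V, R_Th = R_1‖R_2 = 7.15 kΩ.
Base-emitter loop: V_Th = I_B·R_Th + V_BE + (β+1)I_B·R_E, so I_B = (1.24 − 0.7) / (7.15 + 201×1) = 0.00259 mA.
I_C = β·I_B = 200×0.00259 = 0.518 mA, and I_E = (β+1)I_B = 0.52 mA.
V_CE = V_CC − I_C·R_C − I_E·R_E = 9.7 − 0.518×1.5 − 0.52×1 = 8.4 V.
V_CE = 8.4 V > 0.2 V confirms active-region operation.

I_C ≈ 0.52 mA, V_CE ≈ 8.4 V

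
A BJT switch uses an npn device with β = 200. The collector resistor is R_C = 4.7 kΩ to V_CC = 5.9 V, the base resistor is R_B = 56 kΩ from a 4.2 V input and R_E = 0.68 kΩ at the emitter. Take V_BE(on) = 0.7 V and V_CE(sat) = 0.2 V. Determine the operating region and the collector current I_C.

Assume active: I_B = (4.2 − 0.7)/(56 + 201×0.68) = 0.0182 mA, I_C = β·I_B = 3.63 mA.
Then V_CE = 5.9 − 3.63×4.7 − 3.65×0.68 = -13.7 V < 0.2 V — the active assumption fails.
Re-solve with V_CE = 0.2 V. KCL at the emitter: V_E/R_E = (V_BB−0.7−V_E)/R_B + (V_CC−0.2−V_E)/R_C, giving V_E = 0.75 V.
I_C = (V_CC − 0.2 − V_E)/R_C = (5.7 − 0.75)/4.7 = 1.05 mA.
Check: I_B = (3.5 − 0.75)/56 = 0.0491 mA, and β·I_B = 9.82 mA > I_C, confirming saturation.

saturation; I_C ≈ 1.1 mA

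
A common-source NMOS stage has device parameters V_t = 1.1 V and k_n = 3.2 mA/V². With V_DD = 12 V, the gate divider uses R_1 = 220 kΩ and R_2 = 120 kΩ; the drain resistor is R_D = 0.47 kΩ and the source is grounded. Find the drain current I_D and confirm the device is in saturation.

V_G = V_DD·R_2/(R_1+R_2) = 12×120/340 = 4.24 V. With the source grounded, V_GS = V_G = 4.24 V.
Assume saturation: I_D = (k_n/2)(V_GS − V_t)² = (3.2/2)×(4.24 − 1.1)² = 1.6×3.14² = 15.7 mA.
V_DS = V_DD − I_D·R_D = 12 − 15.7×0.47 = 4.61 V.
Saturation requires V_DS ≥ V_GS − V_t = 3.14 V; 4.61 ≥ 3.14 ✓.

I_D ≈ 16 mA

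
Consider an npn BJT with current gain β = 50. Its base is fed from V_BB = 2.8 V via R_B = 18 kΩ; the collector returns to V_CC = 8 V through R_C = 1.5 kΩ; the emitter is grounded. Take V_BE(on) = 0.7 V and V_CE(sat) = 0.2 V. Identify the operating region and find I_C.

Assume active: I_B = (2.8 − 0.7)/18 = 0.117 mA, giving I_C = β·I_B = 5.83 mA.
But then V_CE = 8 − 5.83×1.5 = -0.75 V < V_CE(sat) = 0.2 V — impossible in the active region.
So the transistor is saturated. With V_CE = 0.2 V, I_C = (V_CC − 0.2)/R_C = 7.8/1.5 = 5.2 mA.
Check: β·I_B = 5.83 mA > I_C = 5.2 mA, confirming saturation.

saturation; I_C ≈ 5.2 mA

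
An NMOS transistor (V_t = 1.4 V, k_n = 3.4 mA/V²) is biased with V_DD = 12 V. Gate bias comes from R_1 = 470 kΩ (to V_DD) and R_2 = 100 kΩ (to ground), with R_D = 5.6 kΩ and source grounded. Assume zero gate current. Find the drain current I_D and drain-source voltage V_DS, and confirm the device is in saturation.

I_D ≈ 0.85 mA, V_DS ≈ 7.3 V

V_G = V_DD·R_2/(R_1+R_2) = 12×100/570 = 2.11 V. With the source grounded, V_GS = V_G = 2.11 V.
Assume saturation: I_D = (k_n/2)(V_GS − V_t)² = (3.4/2)×(2.11 − 1.4)² = 1.7×0.705² = 0.846 mA.
V_DS = V_DD − I_D·R_D = 12 − 0.846×5.6 = 7.26 V.
Saturation requires V_DS ≥ V_GS − V_t = 0.705 V; 7.26 ≥ 0.705 ✓.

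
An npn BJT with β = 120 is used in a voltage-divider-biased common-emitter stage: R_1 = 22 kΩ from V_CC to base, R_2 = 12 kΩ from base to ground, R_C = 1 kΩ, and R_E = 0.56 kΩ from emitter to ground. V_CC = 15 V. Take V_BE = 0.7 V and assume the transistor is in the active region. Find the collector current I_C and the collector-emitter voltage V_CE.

I_C ≈ 7.3 mA, V_CE ≈ 3.6 V

Thevenize the base divider: V_Th = V_CC·R_2/(R_1+R_2) = 15×12/34 = 5.29 V, R_Th = R_1‖R_2 = 7.76 kΩ.
Base-emitter loop: V_Th = I_B·R_Th + V_BE + (β+1)I_B·R_E, so I_B = (5.29 − 0.7) / (7.76 + 121×0.56) = 0.0608 mA.
I_C = β·I_B = 120×0.0608 = 7.3 mA, and I_E = (β+1)I_B = 7.36 mA.
V_CE = V_CC − I_C·R_C − I_E·R_E = 15 − 7.3×1 − 7.36×0.56 = 3.58 V.
V_CE = 3.58 V > 0.2 V confirms active-region operation.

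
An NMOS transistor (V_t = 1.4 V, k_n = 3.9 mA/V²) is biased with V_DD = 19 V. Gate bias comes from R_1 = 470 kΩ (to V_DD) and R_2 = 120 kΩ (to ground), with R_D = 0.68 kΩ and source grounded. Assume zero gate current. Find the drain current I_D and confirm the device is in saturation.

I_D ≈ 12 mA

V_G = V_DD·R_2/(R_1+R_2) = 19×120/590 = 3.86 V. With the source grounded, V_GS = V_G = 3.86 V.
Assume saturation: I_D = (k_n/2)(V_GS − V_t)² = (3.9/2)×(3.86 − 1.4)² = 1.95×2.46² = 11.8 mA.
V_DS = V_DD − I_D·R_D = 19 − 11.8×0.68 = 10.9 V.
Saturation requires V_DS ≥ V_GS − V_t = 2.46 V; 10.9 ≥ 2.46 ✓.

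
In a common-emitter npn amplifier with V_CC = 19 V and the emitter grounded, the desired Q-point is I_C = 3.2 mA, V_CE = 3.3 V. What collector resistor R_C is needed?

Collector loop: V_CC = I_C·R_C + V_CE.
R_C = (V_CC − V_CE)/I_C = (19 − 3.3)/3.2 = 4.91 kΩ.

R_C ≈ 4.9 kΩ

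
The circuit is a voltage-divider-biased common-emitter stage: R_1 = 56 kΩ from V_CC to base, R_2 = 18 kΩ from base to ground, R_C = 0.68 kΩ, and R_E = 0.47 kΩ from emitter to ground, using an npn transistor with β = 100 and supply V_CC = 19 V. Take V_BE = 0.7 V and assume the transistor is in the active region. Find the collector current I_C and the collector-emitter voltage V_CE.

I_C ≈ 6.4 mA, V_CE ≈ 12 V

Thevenize the base divider: V_Th = V_CC·R_2/(R_1+R_2) = 19×18/74 = 4.62 V, R_Th = R_1‖R_2 = 13.6 kΩ.
Base-emitter loop: V_Th = I_B·R_Th + V_BE + (β+1)I_B·R_E, so I_B = (4.62 − 0.7) / (13.6 + 101×0.47) = 0.0642 mA.
I_C = β·I_B = 100×0.0642 = 6.42 mA, and I_E = (β+1)I_B = 6.48 mA.
V_CE = V_CC − I_C·R_C − I_E·R_E = 19 − 6.42×0.68 − 6.48×0.47 = 11.6 V.
V_CE = 11.6 V > 0.2 V confirms active-region operation.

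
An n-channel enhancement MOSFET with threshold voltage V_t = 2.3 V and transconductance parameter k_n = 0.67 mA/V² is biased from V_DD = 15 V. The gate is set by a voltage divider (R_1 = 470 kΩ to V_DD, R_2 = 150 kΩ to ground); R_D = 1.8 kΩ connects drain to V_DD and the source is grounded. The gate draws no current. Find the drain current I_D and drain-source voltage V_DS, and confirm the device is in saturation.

V_G = V_DD·R_2/(R_1+R_2) = 15×150/620 = 3.63 V. With the source grounded, V_GS = V_G = 3.63 V.
Assume saturation: I_D = (k_n/2)(V_GS − V_t)² = (0.67/2)×(3.63 − 2.3)² = 0.335×1.33² = 0.592 mA.
V_DS = V_DD − I_D·R_D = 15 − 0.592×1.8 = 13.9 V.
Saturation requires V_DS ≥ V_GS − V_t = 1.33 V; 13.9 ≥ 1.33 ✓.

I_D ≈ 0.59 mA, V_DS ≈ 14 V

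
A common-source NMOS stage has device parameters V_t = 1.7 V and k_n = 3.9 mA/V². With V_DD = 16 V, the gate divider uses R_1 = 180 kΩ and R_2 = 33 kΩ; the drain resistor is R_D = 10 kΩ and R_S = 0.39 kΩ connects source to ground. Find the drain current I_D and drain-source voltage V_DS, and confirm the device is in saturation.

I_D ≈ 0.59 mA, V_DS ≈ 9.9 V

V_G = V_DD·R_2/(R_1+R_2) = 16×33/213 = 2.48 V.
Assume saturation: I_D = (k_n/2)(V_GS − V_t)² with V_GS = V_G − I_D·R_S = 2.48 − 0.39·I_D.
Substituting gives 0.297·I_D² − 2.18·I_D + 1.18 = 0, with roots I_D = 0.588 or 6.78 mA.
The root I_D = 6.78 mA gives V_GS = -0.164 V ≤ V_t, so take I_D = 0.588 mA.
Then V_GS = 2.25 V and V_DS = V_DD − I_D(R_D+R_S) = 16 − 0.588×10.4 = 9.89 V.
Saturation requires V_DS ≥ V_GS − V_t = 0.549 V; 9.89 ≥ 0.549 ✓.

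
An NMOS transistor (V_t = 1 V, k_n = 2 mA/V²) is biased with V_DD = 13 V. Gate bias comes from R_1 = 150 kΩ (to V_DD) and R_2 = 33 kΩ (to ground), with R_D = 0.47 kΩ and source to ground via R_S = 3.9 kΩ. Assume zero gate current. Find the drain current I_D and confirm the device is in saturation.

I_D ≈ 0.22 mA

V_G = V_DD·R_2/(R_1+R_2) = 13×33/183 = 2.34 V.
Assume saturation: I_D = (k_n/2)(V_GS − V_t)² with V_GS = V_G − I_D·R_S = 2.34 − 3.9·I_D.
Substituting gives 15.2·I_D² − 11.5·I_D + 1.81 = 0, with roots I_D = 0.223 or 0.532 mA.
The root I_D = 0.532 mA gives V_GS = 0.271 V ≤ V_t, so take I_D = 0.223 mA.
Then V_GS = 1.47 V and V_DS = V_DD − I_D(R_D+R_S) = 13 − 0.223×4.37 = 12 V.
Saturation requires V_DS ≥ V_GS − V_t = 0.473 V; 12 ≥ 0.473 ✓.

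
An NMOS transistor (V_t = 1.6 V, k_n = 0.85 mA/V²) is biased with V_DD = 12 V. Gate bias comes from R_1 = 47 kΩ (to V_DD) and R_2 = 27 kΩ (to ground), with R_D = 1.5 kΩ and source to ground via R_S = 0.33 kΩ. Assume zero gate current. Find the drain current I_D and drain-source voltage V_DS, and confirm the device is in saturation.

V_G = V_DD·R_2/(R_1+R_2) = 12×27/74 = 4.38 V.
Assume saturation: I_D = (k_n/2)(V_GS − V_t)² with V_GS = V_G − I_D·R_S = 4.38 − 0.33·I_D.
Substituting gives 0.0463·I_D² − 1.78·I_D + 3.28 = 0, with roots I_D = 1.94 or 36.5 mA.
The root I_D = 36.5 mA gives V_GS = -7.67 V ≤ V_t, so take I_D = 1.94 mA.
Then V_GS = 3.74 V and V_DS = V_DD − I_D(R_D+R_S) = 12 − 1.94×1.83 = 8.45 V.
Saturation requires V_DS ≥ V_GS − V_t = 2.14 V; 8.45 ≥ 2.14 ✓.

I_D ≈ 1.9 mA, V_DS ≈ 8.4 V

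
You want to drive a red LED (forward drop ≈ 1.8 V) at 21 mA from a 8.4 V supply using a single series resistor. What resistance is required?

R ≈ 0.31 kΩ

The resistor drops V_S − V_D = 8.4 − 1.8 = 6.6 V at 21 mA.
R = 6.6 V / 21 mA = 0.314 kΩ.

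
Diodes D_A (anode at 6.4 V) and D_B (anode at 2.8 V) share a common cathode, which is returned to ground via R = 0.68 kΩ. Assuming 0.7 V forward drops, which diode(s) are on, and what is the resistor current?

Assume both conduct. Then node N would need to be at both 6.4−0.7 = 5.7 V and 2.8−0.7 = 2.1 V, which is impossible.
Assume only D_A conducts: V_N = 6.4 − 0.7 = 5.7 V, so I_R = 5.7/0.68 = 8.38 mA.
Check D_B: its anode-to-cathode voltage is 2.8 − 5.7 = -2.9 V < 0.7 V, so it is off. The assumption is consistent.

Only D_A conducts; I_R ≈ 8.4 mA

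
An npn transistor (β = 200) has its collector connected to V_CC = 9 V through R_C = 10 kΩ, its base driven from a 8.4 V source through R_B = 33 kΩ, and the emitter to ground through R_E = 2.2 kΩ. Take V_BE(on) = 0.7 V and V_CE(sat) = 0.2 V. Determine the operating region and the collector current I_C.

Assume active: I_B = (8.4 − 0.7)/(33 + 201×2.2) = 0.0162 mA, I_C = β·I_B = 3.24 mA.
Then V_CE = 9 − 3.24×10 − 3.26×2.2 = -30.6 V < 0.2 V — the active assumption fails.
Re-solve with V_CE = 0.2 V. KCL at the emitter: V_E/R_E = (V_BB−0.7−V_E)/R_B + (V_CC−0.2−V_E)/R_C, giving V_E = 1.9 V.
I_C = (V_CC − 0.2 − V_E)/R_C = (8.8 − 1.9)/10 = 0.69 mA.
Check: I_B = (7.7 − 1.9)/33 = 0.176 mA, and β·I_B = 35.1 mA > I_C, confirming saturation.

saturation; I_C ≈ 0.69 mA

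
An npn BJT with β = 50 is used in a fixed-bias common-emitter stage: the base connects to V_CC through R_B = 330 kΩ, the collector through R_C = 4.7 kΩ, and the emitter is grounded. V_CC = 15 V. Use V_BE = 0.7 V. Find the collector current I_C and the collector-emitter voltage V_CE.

Base loop: V_CC = I_B·R_B + V_BE, so I_B = (15 − 0.7)/330 kΩ = 0.0433 mA.
In the active region I_C = β·I_B = 50 × 0.0433 = 2.17 mA.
Collector loop: V_CE = V_CC − I_C·R_C = 15 − 2.17×4.7 = 4.82 V.
Since V_CE = 4.82 V > V_CE(sat) ≈ 0.2 V, the transistor is in the active region as assumed.

I_C ≈ 2.2 mA, V_CE ≈ 4.8 V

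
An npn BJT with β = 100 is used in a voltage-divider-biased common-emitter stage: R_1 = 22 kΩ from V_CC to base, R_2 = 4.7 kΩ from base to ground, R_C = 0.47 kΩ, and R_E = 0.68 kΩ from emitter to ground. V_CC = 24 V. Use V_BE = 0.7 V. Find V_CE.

V_CE ≈ 18 V

Thevenize the base divider: V_Th = V_CC·R_2/(R_1+R_2) = 24×4.7/26.7 = 4.22 V, R_Th = R_1‖R_2 = 3.87 kΩ.
Base-emitter loop: V_Th = I_B·R_Th + V_BE + (β+1)I_B·R_E, so I_B = (4.22 − 0.7) / (3.87 + 101×0.68) = 0.0486 mA.
I_C = β·I_B = 100×0.0486 = 4.86 mA, and I_E = (β+1)I_B = 4.91 mA.
V_CE = V_CC − I_C·R_C − I_E·R_E = 24 − 4.86×0.47 − 4.91×0.68 = 18.4 V.
V_CE = 18.4 V > 0.2 V confirms active-region operation.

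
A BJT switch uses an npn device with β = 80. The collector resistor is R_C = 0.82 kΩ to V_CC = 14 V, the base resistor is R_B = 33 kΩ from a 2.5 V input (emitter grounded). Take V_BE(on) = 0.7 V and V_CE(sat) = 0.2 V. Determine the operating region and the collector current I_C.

Assume active. Base-emitter loop: I_B = (V_BB − V_BE)/R_B = (2.5 − 0.7)/33 = 0.0545 mA.
I_C = β·I_B = 80×0.0545 = 4.36 mA.
V_CE = V_CC − I_C·R_C = 14 − 4.36×0.82 = 10.4 V > V_CE(sat), so the active-region assumption holds.

active; I_C ≈ 4.4 mA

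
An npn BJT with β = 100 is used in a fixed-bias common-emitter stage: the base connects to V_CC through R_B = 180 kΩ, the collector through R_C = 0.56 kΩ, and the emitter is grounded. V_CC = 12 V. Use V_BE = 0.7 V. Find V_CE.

Base loop: V_CC = I_B·R_B + V_BE, so I_B = (12 − 0.7)/180 kΩ = 0.0628 mA.
In the active region I_C = β·I_B = 100 × 0.0628 = 6.28 mA.
Collector loop: V_CE = V_CC − I_C·R_C = 12 − 6.28×0.56 = 8.48 V.
Since V_CE = 8.48 V > V_CE(sat) ≈ 0.2 V, the transistor is in the active region as assumed.

V_CE ≈ 8.5 V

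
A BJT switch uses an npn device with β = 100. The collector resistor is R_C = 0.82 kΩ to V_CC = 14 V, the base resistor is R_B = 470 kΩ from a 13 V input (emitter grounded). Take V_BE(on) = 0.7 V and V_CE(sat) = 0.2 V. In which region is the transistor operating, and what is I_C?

Assume active. Base-emitter loop: I_B = (V_BB − V_BE)/R_B = (13 − 0.7)/470 = 0.0262 mA.
I_C = β·I_B = 100×0.0262 = 2.62 mA.
V_CE = V_CC − I_C·R_C = 14 − 2.62×0.82 = 11.9 V > V_CE(sat), so the active-region assumption holds.

active; I_C ≈ 2.6 mA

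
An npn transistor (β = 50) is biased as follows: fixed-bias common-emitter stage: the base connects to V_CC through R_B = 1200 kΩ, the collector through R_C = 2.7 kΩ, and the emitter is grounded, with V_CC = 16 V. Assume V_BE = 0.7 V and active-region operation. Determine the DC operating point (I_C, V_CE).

I_C ≈ 0.64 mA, V_CE ≈ 14 V

Base loop: V_CC = I_B·R_B + V_BE, so I_B = (16 − 0.7)/1200 kΩ = 0.0128 mA.
In the active region I_C = β·I_B = 50 × 0.0128 = 0.638 mA.
Collector loop: V_CE = V_CC − I_C·R_C = 16 − 0.638×2.7 = 14.3 V.
Since V_CE = 14.3 V > V_CE(sat) ≈ 0.2 V, the transistor is in the active region as assumed.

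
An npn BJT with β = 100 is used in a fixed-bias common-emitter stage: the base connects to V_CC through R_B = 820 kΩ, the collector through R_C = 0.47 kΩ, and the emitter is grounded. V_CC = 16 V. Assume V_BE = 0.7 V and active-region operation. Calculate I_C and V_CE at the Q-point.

Base loop: V_CC = I_B·R_B + V_BE, so I_B = (16 − 0.7)/820 kΩ = 0.0187 mA.
In the active region I_C = β·I_B = 100 × 0.0187 = 1.87 mA.
Collector loop: V_CE = V_CC − I_C·R_C = 16 − 1.87×0.47 = 15.1 V.
Since V_CE = 15.1 V > V_CE(sat) ≈ 0.2 V, the transistor is in the active region as assumed.

I_C ≈ 1.9 mA, V_CE ≈ 15 V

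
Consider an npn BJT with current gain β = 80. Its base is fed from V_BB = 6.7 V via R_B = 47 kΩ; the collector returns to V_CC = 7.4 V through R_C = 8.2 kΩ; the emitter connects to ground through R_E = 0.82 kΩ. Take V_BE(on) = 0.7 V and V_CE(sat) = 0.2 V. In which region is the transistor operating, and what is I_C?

Assume active: I_B = (6.7 − 0.7)/(47 + 81×0.82) = 0.0529 mA, I_C = β·I_B = 4.23 mA.
Then V_CE = 7.4 − 4.23×8.2 − 4.28×0.82 = -30.8 V < 0.2 V — the active assumption fails.
Re-solve with V_CE = 0.2 V. KCL at the emitter: V_E/R_E = (V_BB−0.7−V_E)/R_B + (V_CC−0.2−V_E)/R_C, giving V_E = 0.738 V.
I_C = (V_CC − 0.2 − V_E)/R_C = (7.2 − 0.738)/8.2 = 0.788 mA.
Check: I_B = (6 − 0.738)/47 = 0.112 mA, and β·I_B = 8.96 mA > I_C, confirming saturation.

saturation; I_C ≈ 0.79 mA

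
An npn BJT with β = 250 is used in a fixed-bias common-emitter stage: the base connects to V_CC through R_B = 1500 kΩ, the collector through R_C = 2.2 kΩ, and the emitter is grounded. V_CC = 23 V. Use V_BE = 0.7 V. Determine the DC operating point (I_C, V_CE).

Base loop: V_CC = I_B·R_B + V_BE, so I_B = (23 − 0.7)/1500 kΩ = 0.0149 mA.
In the active region I_C = β·I_B = 250 × 0.0149 = 3.72 mA.
Collector loop: V_CE = V_CC − I_C·R_C = 23 − 3.72×2.2 = 14.8 V.
Since V_CE = 14.8 V > V_CE(sat) ≈ 0.2 V, the transistor is in the active region as assumed.

I_C ≈ 3.7 mA, V_CE ≈ 15 V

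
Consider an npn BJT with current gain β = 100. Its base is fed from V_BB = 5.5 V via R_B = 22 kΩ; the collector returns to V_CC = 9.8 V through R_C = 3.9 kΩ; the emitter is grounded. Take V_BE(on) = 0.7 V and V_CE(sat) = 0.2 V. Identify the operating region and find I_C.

Assume active: I_B = (5.5 − 0.7)/22 = 0.218 mA, giving I_C = β·I_B = 21.8 mA.
But then V_CE = 9.8 − 21.8×3.9 = -75.3 V < V_CE(sat) = 0.2 V — impossible in the active region.
So the transistor is saturated. With V_CE = 0.2 V, I_C = (V_CC − 0.2)/R_C = 9.6/3.9 = 2.46 mA.
Check: β·I_B = 21.8 mA > I_C = 2.46 mA, confirming saturation.

saturation; I_C ≈ 2.5 mA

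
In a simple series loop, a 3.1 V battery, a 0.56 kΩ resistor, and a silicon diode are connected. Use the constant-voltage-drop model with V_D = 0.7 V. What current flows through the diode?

I ≈ 4.3 mA

KVL around the loop: 3.1 = V_D + I·R = 0.7 + I × 0.56 kΩ.
So I = (3.1 − 0.7) / 0.56 kΩ = 2.4 / 0.56 = 4.29 mA.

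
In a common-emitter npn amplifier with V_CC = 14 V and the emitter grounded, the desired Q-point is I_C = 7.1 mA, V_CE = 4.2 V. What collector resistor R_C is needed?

R_C ≈ 1.4 kΩ

Collector loop: V_CC = I_C·R_C + V_CE.
R_C = (V_CC − V_CE)/I_C = (14 − 4.2)/7.1 = 1.38 kΩ.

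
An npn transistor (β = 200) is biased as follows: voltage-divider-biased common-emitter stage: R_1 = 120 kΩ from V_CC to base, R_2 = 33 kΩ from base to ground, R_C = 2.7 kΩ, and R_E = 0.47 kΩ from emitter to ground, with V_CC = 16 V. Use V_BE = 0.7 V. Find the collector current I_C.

I_C ≈ 4.6 mA

Thevenize the base divider: V_Th = V_CC·R_2/(R_1+R_2) = 16×33/153 = 3.45 V, R_Th = R_1‖R_2 = 25.9 kΩ.
Base-emitter loop: V_Th = I_B·R_Th + V_BE + (β+1)I_B·R_E, so I_B = (3.45 − 0.7) / (25.9 + 201×0.47) = 0.0229 mA.
I_C = β·I_B = 200×0.0229 = 4.57 mA, and I_E = (β+1)I_B = 4.59 mA.
V_CE = V_CC − I_C·R_C − I_E·R_E = 16 − 4.57×2.7 − 4.59×0.47 = 1.5 V.
V_CE = 1.5 V > 0.2 V confirms active-region operation.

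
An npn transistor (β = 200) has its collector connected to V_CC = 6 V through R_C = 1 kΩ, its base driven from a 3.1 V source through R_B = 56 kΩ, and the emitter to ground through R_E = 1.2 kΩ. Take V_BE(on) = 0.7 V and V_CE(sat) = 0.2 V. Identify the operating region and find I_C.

Assume active. Base-emitter loop: I_B = (V_BB − V_BE)/(R_B + (β+1)R_E) = (3.1 − 0.7)/(56 + 201×1.2) = 0.00808 mA.
I_C = β·I_B = 200×0.00808 = 1.62 mA.
V_CE = V_CC − I_C·R_C − I_E·R_E = 6 − 1.62×1 − 1.62×1.2 = 2.44 V > V_CE(sat), so the active-region assumption holds.

active; I_C ≈ 1.6 mA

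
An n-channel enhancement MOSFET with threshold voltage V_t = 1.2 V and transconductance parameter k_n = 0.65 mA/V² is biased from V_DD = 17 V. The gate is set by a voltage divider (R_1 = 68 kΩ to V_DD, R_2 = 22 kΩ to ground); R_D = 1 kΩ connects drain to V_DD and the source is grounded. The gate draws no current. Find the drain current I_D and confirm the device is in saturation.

V_G = V_DD·R_2/(R_1+R_2) = 17×22/90 = 4.16 V. With the source grounded, V_GS = V_G = 4.16 V.
Assume saturation: I_D = (k_n/2)(V_GS − V_t)² = (0.65/2)×(4.16 − 1.2)² = 0.325×2.96² = 2.84 mA.
V_DS = V_DD − I_D·R_D = 17 − 2.84×1 = 14.2 V.
Saturation requires V_DS ≥ V_GS − V_t = 2.96 V; 14.2 ≥ 2.96 ✓.

I_D ≈ 2.8 mA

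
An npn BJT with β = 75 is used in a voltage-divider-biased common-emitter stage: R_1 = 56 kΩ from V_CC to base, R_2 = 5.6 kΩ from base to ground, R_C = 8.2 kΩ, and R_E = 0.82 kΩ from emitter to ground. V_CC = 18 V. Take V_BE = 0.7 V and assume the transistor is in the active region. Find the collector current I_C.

I_C ≈ 1 mA

Thevenize the base divider: V_Th = V_CC·R_2/(R_1+R_2) = 18×5.6/61.6 = 1.64 V, R_Th = R_1‖R_2 = 5.09 kΩ.
Base-emitter loop: V_Th = I_B·R_Th + V_BE + (β+1)I_B·R_E, so I_B = (1.64 − 0.7) / (5.09 + 76×0.82) = 0.0139 mA.
I_C = β·I_B = 75×0.0139 = 1.04 mA, and I_E = (β+1)I_B = 1.06 mA.
V_CE = V_CC − I_C·R_C − I_E·R_E = 18 − 1.04×8.2 − 1.06×0.82 = 8.59 V.
V_CE = 8.59 V > 0.2 V confirms active-region operation.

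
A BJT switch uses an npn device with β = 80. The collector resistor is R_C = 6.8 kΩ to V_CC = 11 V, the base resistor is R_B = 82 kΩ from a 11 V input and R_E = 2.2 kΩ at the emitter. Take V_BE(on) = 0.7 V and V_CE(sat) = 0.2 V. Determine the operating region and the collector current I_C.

saturation; I_C ≈ 1.2 mA

Assume active: I_B = (11 − 0.7)/(82 + 81×2.2) = 0.0396 mA, I_C = β·I_B = 3.17 mA.
Then V_CE = 11 − 3.17×6.8 − 3.21×2.2 = -17.6 V < 0.2 V — the active assumption fails.
Re-solve with V_CE = 0.2 V. KCL at the emitter: V_E/R_E = (V_BB−0.7−V_E)/R_B + (V_CC−0.2−V_E)/R_C, giving V_E = 2.79 V.
I_C = (V_CC − 0.2 − V_E)/R_C = (10.8 − 2.79)/6.8 = 1.18 mA.
Check: I_B = (10.3 − 2.79)/82 = 0.0916 mA, and β·I_B = 7.32 mA > I_C, confirming saturation.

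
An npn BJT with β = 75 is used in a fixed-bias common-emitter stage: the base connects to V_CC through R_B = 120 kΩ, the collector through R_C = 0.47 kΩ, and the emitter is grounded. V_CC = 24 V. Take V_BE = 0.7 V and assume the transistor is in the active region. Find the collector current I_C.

I_C ≈ 15 mA

Base loop: V_CC = I_B·R_B + V_BE, so I_B = (24 − 0.7)/120 kΩ = 0.194 mA.
In the active region I_C = β·I_B = 75 × 0.194 = 14.6 mA.
Collector loop: V_CE = V_CC − I_C·R_C = 24 − 14.6×0.47 = 17.2 V.
Since V_CE = 17.2 V > V_CE(sat) ≈ 0.2 V, the transistor is in the active region as assumed.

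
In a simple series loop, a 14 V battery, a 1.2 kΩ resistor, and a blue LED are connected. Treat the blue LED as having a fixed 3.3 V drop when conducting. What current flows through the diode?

KVL around the loop: 14 = V_D + I·R = 3.3 + I × 1.2 kΩ.
So I = (14 − 3.3) / 1.2 kΩ = 10.7 / 1.2 = 8.92 mA.

I ≈ 8.9 mA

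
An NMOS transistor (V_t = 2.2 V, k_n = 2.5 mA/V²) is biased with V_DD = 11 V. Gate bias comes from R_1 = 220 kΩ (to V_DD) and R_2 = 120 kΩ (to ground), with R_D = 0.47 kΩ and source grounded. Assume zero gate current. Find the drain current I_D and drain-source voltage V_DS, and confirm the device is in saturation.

I_D ≈ 3.5 mA, V_DS ≈ 9.3 V

V_G = V_DD·R_2/(R_1+R_2) = 11×120/340 = 3.88 V. With the source grounded, V_GS = V_G = 3.88 V.
Assume saturation: I_D = (k_n/2)(V_GS − V_t)² = (2.5/2)×(3.88 − 2.2)² = 1.25×1.68² = 3.54 mA.
V_DS = V_DD − I_D·R_D = 11 − 3.54×0.47 = 9.34 V.
Saturation requires V_DS ≥ V_GS − V_t = 1.68 V; 9.34 ≥ 1.68 ✓.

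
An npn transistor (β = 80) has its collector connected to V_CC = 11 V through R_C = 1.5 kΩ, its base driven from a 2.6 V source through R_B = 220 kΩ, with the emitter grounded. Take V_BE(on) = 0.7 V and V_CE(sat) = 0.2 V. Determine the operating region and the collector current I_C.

Assume active. Base-emitter loop: I_B = (V_BB − V_BE)/R_B = (2.6 − 0.7)/220 = 0.00864 mA.
I_C = β·I_B = 80×0.00864 = 0.691 mA.
V_CE = V_CC − I_C·R_C = 11 − 0.691×1.5 = 9.96 V > V_CE(sat), so the active-region assumption holds.

active; I_C ≈ 0.69 mA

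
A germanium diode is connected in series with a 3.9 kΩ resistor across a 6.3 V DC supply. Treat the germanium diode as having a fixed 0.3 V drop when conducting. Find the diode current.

KVL around the loop: 6.3 = V_D + I·R = 0.3 + I × 3.9 kΩ.
So I = (6.3 − 0.3) / 3.9 kΩ = 6 / 3.9 = 1.54 mA.

I ≈ 1.5 mA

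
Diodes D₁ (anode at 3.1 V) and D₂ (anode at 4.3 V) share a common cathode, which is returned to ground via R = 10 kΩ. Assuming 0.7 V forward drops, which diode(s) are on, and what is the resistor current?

Assume both conduct. Then node N would need to be at both 3.1−0.7 = 2.4 V and 4.3−0.7 = 3.6 V, which is impossible.
Assume only D₂ conducts: V_N = 4.3 − 0.7 = 3.6 V, so I_R = 3.6/10 = 0.36 mA.
Check D₁: its anode-to-cathode voltage is 3.1 − 3.6 = -0.5 V < 0.7 V, so it is off. The assumption is consistent.

Only D₂ conducts; I_R ≈ 0.36 mA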